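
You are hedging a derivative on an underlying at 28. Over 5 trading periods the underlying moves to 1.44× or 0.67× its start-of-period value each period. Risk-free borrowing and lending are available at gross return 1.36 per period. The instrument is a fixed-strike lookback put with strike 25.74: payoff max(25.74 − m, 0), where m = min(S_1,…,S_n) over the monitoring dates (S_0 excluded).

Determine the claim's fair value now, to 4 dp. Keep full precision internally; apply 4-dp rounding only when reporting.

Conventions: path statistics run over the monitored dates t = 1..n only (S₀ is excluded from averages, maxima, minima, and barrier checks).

price = 0.1952

No-arbitrage gives p* = (R−d)/(u−d) = 0.8961: enumerate every path, weight its payoff by its p*-probability, and discount by R^5.
Enumerate all 2^5 = 32 price paths (U = up ×1.44, D = down ×0.67); each path with k up-moves has probability p*^k·(1−p*)^(5−k).
DDDDD: m=3.7804, payoff=21.9596, prob=0.000012
UDDDD: m=8.1249, payoff=17.6151, prob=0.000104
DUDDD: m=8.1249, payoff=17.6151, prob=0.000104
UUDDD: m=17.4625, payoff=8.2775, prob=0.000901
DDUDD: m=8.1249, payoff=17.6151, prob=0.000104
UDUDD: m=17.4625, payoff=8.2775, prob=0.000901
DUUDD: m=17.4625, payoff=8.2775, prob=0.000901
UUUDD: m=37.5314, payoff=0.0000, prob=0.007767
DDDUD: m=8.1249, payoff=17.6151, prob=0.000104
UDDUD: m=17.4625, payoff=8.2775, prob=0.000901
DUDUD: m=17.4625, payoff=8.2775, prob=0.000901
UUDUD: m=37.5314, payoff=0.0000, prob=0.007767
DDUUD: m=12.5692, payoff=13.1708, prob=0.000901
UDUUD: m=27.0144, payoff=0.0000, prob=0.007767
DUUUD: m=18.7600, payoff=6.9800, prob=0.007767
UUUUD: m=40.3200, payoff=0.0000, prob=0.066994
DDDDU: m=5.6423, payoff=20.0977, prob=0.000104
UDDDU: m=12.1268, payoff=13.6132, prob=0.000901
DUDDU: m=12.1268, payoff=13.6132, prob=0.000901
UUDDU: m=26.0635, payoff=0.0000, prob=0.007767
DDUDU: m=12.1268, payoff=13.6132, prob=0.000901
UDUDU: m=26.0635, payoff=0.0000, prob=0.007767
DUUDU: m=18.7600, payoff=6.9800, prob=0.007767
UUUDU: m=40.3200, payoff=0.0000, prob=0.066994
DDDUU: m=8.4214, payoff=17.3186, prob=0.000901
UDDUU: m=18.0996, payoff=7.6404, prob=0.007767
DUDUU: m=18.0996, payoff=7.6404, prob=0.007767
UUDUU: m=38.9007, payoff=0.0000, prob=0.066994
DDUUU: m=12.5692, payoff=13.1708, prob=0.007767
UDUUU: m=27.0144, payoff=0.0000, prob=0.066994
DUUUU: m=18.7600, payoff=6.9800, prob=0.066994
UUUUU: m=40.3200, payoff=0.0000, prob=0.577819
Price = Σ prob·payoff / R^5 = 0.908270 / 4.652587 = 0.1952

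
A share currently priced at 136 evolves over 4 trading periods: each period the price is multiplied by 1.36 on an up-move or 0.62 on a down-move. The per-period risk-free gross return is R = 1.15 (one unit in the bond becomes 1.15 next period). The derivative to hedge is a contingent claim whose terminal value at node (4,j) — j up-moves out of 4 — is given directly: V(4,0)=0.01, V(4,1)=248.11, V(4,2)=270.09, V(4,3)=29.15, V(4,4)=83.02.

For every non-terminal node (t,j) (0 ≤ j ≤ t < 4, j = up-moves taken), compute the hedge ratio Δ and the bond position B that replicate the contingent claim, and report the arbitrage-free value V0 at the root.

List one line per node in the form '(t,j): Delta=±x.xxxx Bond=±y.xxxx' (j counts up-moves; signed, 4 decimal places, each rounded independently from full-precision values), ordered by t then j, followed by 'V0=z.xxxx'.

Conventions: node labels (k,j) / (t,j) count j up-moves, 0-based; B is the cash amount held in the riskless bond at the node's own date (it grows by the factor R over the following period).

(0,0): Delta=-0.4963 Bond=134.4957
(1,0): Delta=-1.1473 Bond=209.5702
(1,1): Delta=-0.3786 Bond=132.9171
(2,0): Delta=1.9364 Bond=79.7915
(2,1): Delta=-1.7044 Bond=304.8831
(2,2): Delta=-0.1392 Bond=92.6170
(3,0): Delta=10.3438 Bond=-180.7457
(3,1): Delta=0.4178 Bond=199.7342
(3,2): Delta=-2.0877 Bond=410.3988
(3,3): Delta=0.2128 Bond=-13.8994
V0=67.0053

Since d<R<u, set p* = (R−d)/(u−d) = 0.7162; price each node as the discounted p*-expectation of its children.
At maturity the claim pays: V(4,0)=0.0100, V(4,1)=248.1100, V(4,2)=270.0900, V(4,3)=29.1500, V(4,4)=83.0200
Node (3,0) S=32.4126: V=(p*·248.1100+(1−p*)·0.0100)/1.15=154.5246; Δ=(248.1100−0.0100)/(44.0811−20.0958)=10.3438; B=V−Δ·S=-180.7457
Node (3,1) S=71.0986: V=(p*·270.0900+(1−p*)·248.1100)/1.15=229.4369; Δ=(270.0900−248.1100)/(96.6941−44.0811)=0.4178; B=V−Δ·S=199.7342
Node (3,2) S=155.9583: V=(p*·29.1500+(1−p*)·270.0900)/1.15=84.8042; Δ=(29.1500−270.0900)/(212.1032−96.6941)=-2.0877; B=V−Δ·S=410.3988
Node (3,3) S=342.1020: V=(p*·83.0200+(1−p*)·29.1500)/1.15=58.8979; Δ=(83.0200−29.1500)/(465.2587−212.1032)=0.2128; B=V−Δ·S=-13.8994
Node (2,0) S=52.2784: V=(p*·229.4369+(1−p*)·154.5246)/1.15=181.0243; Δ=(229.4369−154.5246)/(71.0986−32.4126)=1.9364; B=V−Δ·S=79.7915
Node (2,1) S=114.6752: V=(p*·84.8042+(1−p*)·229.4369)/1.15=109.4336; Δ=(84.8042−229.4369)/(155.9583−71.0986)=-1.7044; B=V−Δ·S=304.8831
Node (2,2) S=251.5456: V=(p*·58.8979+(1−p*)·84.8042)/1.15=57.6084; Δ=(58.8979−84.8042)/(342.1020−155.9583)=-0.1392; B=V−Δ·S=92.6170
Node (1,0) S=84.3200: V=(p*·109.4336+(1−p*)·181.0243)/1.15=112.8260; Δ=(109.4336−181.0243)/(114.6752−52.2784)=-1.1473; B=V−Δ·S=209.5702
Node (1,1) S=184.9600: V=(p*·57.6084+(1−p*)·109.4336)/1.15=62.8831; Δ=(57.6084−109.4336)/(251.5456−114.6752)=-0.3786; B=V−Δ·S=132.9171
Node (0,0) S=136.0000: V=(p*·62.8831+(1−p*)·112.8260)/1.15=67.0053; Δ=(62.8831−112.8260)/(184.9600−84.3200)=-0.4963; B=V−Δ·S=134.4957
As a check, the time-0 holding Δ(0,0)·S0 + B(0,0) comes to 67.0053 — exactly V0.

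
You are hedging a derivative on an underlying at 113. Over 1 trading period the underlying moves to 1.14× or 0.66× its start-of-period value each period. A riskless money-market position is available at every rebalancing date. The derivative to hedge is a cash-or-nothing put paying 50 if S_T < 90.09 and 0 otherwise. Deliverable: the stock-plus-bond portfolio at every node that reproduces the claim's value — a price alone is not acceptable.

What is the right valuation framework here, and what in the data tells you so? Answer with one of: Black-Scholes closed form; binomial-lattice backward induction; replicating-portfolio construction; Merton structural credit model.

framework: replicating-portfolio construction

Key observation: since the answer must list Δ and B at each node of the 1.14/0.66 lattice on 113, the replicating-portfolio method — solving the two-state system at every node — is the one that applies.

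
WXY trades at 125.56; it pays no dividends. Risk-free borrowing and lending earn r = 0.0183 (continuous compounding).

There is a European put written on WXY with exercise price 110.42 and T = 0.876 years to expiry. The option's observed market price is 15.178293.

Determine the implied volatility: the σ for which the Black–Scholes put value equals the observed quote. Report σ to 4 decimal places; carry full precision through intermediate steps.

At σ = 0.5236 the Black–Scholes value reproduces the quote:
σ√T = 0.5236·√0.876 = 0.490063
d₁ = (ln(S/K) + (r+σ²/2)T) / (σ√T) = (ln(125.56/110.42) + (0.0183+0.5236²/2)·0.876) / 0.490063 = (0.128492 + 0.136112) / 0.490063 = 0.539939
d₂ = d₁ − σ√T = 0.539939 − 0.490063 = 0.049876
e^{−rT} = 0.984097
N(−d₁) = 0.294620,  N(−d₂) = 0.480110
V = K·e^{−rT}·N(−d₂) − S·N(−d₁) = 52.170722 − 36.992430 = 15.178293 (equal to the quote); since ∂V/∂σ > 0 for all σ, the implied volatility is unique

sigma = 0.5236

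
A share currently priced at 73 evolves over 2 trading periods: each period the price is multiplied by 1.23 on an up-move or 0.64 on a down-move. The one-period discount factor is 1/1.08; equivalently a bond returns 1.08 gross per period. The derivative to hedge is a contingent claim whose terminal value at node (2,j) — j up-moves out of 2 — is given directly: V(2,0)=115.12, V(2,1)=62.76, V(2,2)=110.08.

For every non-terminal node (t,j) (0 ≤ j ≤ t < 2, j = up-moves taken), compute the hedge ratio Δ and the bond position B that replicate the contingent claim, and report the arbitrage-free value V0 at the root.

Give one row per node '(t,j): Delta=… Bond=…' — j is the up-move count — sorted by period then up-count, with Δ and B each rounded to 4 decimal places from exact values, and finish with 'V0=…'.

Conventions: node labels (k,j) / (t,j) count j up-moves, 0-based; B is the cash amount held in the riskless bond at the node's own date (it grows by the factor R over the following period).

Under the risk-neutral measure, an up-move has probability p* = (R−d)/(u−d) = 0.7458 and values discount at R = 1.08.
Expiry values: V(2,0)=115.1200, V(2,1)=62.7600, V(2,2)=110.0800
(1,0): S=46.7200. Δ = (V_up−V_dn)/(S_up−S_dn) = (62.7600−115.1200)/(57.4656−29.9008) = -1.8995. V = [p*·62.7600 + (1−p*)·115.1200]/1.08 = 70.4369. B = V − Δ·S = 159.1827.
(1,1): S=89.7900. Δ = (V_up−V_dn)/(S_up−S_dn) = (110.0800−62.7600)/(110.4417−57.4656) = 0.8932. V = [p*·110.0800 + (1−p*)·62.7600]/1.08 = 90.7866. B = V − Δ·S = 10.5832.
(0,0): S=73.0000. Δ = (V_up−V_dn)/(S_up−S_dn) = (90.7866−70.4369)/(89.7900−46.7200) = 0.4725. V = [p*·90.7866 + (1−p*)·70.4369]/1.08 = 79.2712. B = V − Δ·S = 44.7803.
Sanity check at the root: Δ(0,0)·S0 + B(0,0) reproduces V0 = 79.2712.

(0,0): Delta=0.4725 Bond=44.7803
(1,0): Delta=-1.8995 Bond=159.1827
(1,1): Delta=0.8932 Bond=10.5832
V0=79.2712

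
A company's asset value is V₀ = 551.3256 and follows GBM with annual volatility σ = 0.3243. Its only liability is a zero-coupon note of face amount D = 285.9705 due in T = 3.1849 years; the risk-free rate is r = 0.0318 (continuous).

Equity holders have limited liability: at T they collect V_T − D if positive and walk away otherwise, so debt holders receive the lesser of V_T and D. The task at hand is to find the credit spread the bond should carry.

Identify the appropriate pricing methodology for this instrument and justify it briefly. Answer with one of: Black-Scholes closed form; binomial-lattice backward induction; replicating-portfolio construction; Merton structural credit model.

Key observation: a levered firm with one bullet debt due at 3.1849 years is the canonical structural-credit setup: equity is a call on the firm's assets struck at the face value.

framework: Merton structural credit model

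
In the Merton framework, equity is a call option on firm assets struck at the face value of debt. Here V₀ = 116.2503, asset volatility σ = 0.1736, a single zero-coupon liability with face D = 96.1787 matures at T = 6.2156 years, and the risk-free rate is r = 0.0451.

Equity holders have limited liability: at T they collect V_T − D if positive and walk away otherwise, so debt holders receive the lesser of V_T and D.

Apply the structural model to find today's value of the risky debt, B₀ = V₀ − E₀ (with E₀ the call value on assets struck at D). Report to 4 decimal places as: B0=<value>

Work the structural quantities from V₀ = 116.2503 against face 96.1787:
d₁ = [ln(V₀/D) + (r + σ²/2)T] / (σ√T)
   = [ln(116.2503/96.1787) + (0.0451 + 0.5·0.1736²)·6.2156] / (0.1736·√6.2156)
   = [0.189538 + 0.373983] / 0.432804 = 1.302023
d₂ = d₁ − σ√T = 1.302023 − 0.432804 = 0.869219
N(d₁) = 0.903546,  N(d₂) = 0.807636,  e^(−rT) = 0.755539
E₀ = V₀·N(d₁) − D·e^(−rT)·N(d₂)
   = 116.2503·0.903546 − 96.1787·0.755539·0.807636 = 46.349130
B₀ = V₀ − E₀ = 116.2503 − 46.349130 = 69.901170

B0=69.9012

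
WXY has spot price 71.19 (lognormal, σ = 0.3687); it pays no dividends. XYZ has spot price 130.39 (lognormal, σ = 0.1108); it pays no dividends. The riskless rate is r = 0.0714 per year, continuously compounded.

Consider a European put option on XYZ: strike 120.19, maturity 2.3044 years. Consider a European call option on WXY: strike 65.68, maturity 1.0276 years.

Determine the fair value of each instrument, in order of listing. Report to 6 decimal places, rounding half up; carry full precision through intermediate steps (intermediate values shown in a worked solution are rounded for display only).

price(XYZ put K=120.19) = 0.617150
price(WXY call K=65.68) = 15.686941

[XYZ put K=120.19]
σ√T = 0.1108·√2.3044 = 0.168197
d₁ = (ln(S/K) + (r+σ²/2)T) / (σ√T) = (ln(130.39/120.19) + (0.0714+0.1108²/2)·2.3044) / 0.168197 = (0.081456 + 0.178679) / 0.168197 = 1.546610
d₂ = d₁ − σ√T = 1.546610 − 0.168197 = 1.378413
e^{−rT} = 0.848289
N(−d₁) = 0.060979,  N(−d₂) = 0.084038
price = K·e^{−rT}·N(−d₂) − S·N(−d₁) = 8.568156 − 7.951006 = 0.617150
[WXY call K=65.68]
σ√T = 0.3687·√1.0276 = 0.373753
d₁ = (ln(S/K) + (r+σ²/2)T) / (σ√T) = (ln(71.19/65.68) + (0.0714+0.3687²/2)·1.0276) / 0.373753 = (0.080558 + 0.143216) / 0.373753 = 0.598722
d₂ = d₁ − σ√T = 0.598722 − 0.373753 = 0.224968
e^{−rT} = 0.929256
N(d₁) = 0.725321,  N(d₂) = 0.588998
price = S·N(d₁) − K·e^{−rT}·N(d₂) = 51.635588 − 35.948648 = 15.686941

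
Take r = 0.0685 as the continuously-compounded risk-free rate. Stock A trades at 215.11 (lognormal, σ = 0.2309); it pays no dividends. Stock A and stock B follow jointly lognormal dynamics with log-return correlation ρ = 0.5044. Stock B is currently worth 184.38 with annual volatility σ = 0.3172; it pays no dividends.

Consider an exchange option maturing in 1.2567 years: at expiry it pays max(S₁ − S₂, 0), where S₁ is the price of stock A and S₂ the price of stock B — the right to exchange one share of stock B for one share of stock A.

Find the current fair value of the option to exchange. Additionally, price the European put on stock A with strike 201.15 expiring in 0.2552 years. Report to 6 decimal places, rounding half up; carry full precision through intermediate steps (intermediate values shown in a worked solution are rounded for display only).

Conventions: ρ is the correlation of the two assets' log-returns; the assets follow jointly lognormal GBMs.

exchange price = 43.417148
price(stock A put K=201.15) = 3.289626

σ_eff = √(σ₁² + σ₂² − 2ρσ₁σ₂) = √(0.2309² + 0.3172² − 2·0.5044·0.2309·0.3172) = 0.282922
d₁ = (ln(S₁/S₂) + (q₂ − q₁ + σ_eff²/2)T) / (σ_eff√T) = (ln(215.11/184.38) + (0.0 − 0.0 + 0.040022)·1.2567) / 0.317163 = 0.644612
d₂ = d₁ − σ_eff√T = 0.644612 − 0.317163 = 0.327449
N(d₁) = 0.740411,  N(d₂) = 0.628336
V = S₁·e^{−q₁T}·N(d₁) − S₂·e^{−q₂T}·N(d₂) = 159.269723 − 115.852575 = 43.417148
[vanilla: stock A put K=201.15]
σ√T = 0.2309·√0.2552 = 0.116645
d₁ = (ln(S/K) + (r+σ²/2)T) / (σ√T) = (ln(215.11/201.15) + (0.0685+0.2309²/2)·0.2552) / 0.116645 = (0.067099 + 0.024284) / 0.116645 = 0.783430
d₂ = d₁ − σ√T = 0.783430 − 0.116645 = 0.666785
e^{−rT} = 0.982671
N(−d₁) = 0.216687,  N(−d₂) = 0.252455
price = K·e^{−rT}·N(−d₂) − S·N(−d₁) = 49.901238 − 46.611612 = 3.289626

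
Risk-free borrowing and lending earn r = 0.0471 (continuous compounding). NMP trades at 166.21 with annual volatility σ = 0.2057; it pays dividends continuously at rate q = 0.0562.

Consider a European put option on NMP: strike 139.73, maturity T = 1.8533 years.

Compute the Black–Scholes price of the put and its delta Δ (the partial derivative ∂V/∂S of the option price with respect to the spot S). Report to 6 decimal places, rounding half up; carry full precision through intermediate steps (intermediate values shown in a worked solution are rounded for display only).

σ√T = 0.2057·√1.8533 = 0.280032
d₁ = (ln(S/K) + (r−q+σ²/2)T) / (σ√T) = (ln(166.21/139.73) + (0.0471−0.0562+0.2057²/2)·1.8533) / 0.280032 = (0.173540 + 0.022344) / 0.280032 = 0.699506
d₂ = d₁ − σ√T = 0.699506 − 0.280032 = 0.419475
e^{−rT} = 0.916411
e^{−qT} = 0.901085
N(−d₁) = 0.242118,  N(−d₂) = 0.337435
Put price V = K·e^{−rT}·N(−d₂) − S·e^{−qT}·N(−d₁) = 43.208542 − 36.261840 = 6.946702
Δ = −e^{−qT}·N(−d₁) = -0.218169

price = 6.946702
Δ = -0.218169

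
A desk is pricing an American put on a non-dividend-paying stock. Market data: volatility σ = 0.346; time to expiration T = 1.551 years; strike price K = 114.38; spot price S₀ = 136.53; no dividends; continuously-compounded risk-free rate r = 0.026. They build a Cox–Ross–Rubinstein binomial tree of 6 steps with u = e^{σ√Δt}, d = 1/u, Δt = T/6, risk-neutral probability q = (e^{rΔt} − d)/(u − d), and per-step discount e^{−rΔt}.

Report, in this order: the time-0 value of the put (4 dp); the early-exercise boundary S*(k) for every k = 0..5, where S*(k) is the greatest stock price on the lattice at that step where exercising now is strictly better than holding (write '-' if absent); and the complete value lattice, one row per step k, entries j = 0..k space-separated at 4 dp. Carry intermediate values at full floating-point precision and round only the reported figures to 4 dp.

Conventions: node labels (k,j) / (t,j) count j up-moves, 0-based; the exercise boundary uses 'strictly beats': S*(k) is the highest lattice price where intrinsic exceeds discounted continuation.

Δt=0.25850  u=1.19234  d=0.83869  q=0.47520  discount=0.99330
step 6 (expiry): payoffs max(K−S,0) = 66.8650 46.8293 18.3451 0.0000 0.0000 0.0000 0.0000
step 5: (k=5,j=0): S=56.6540, K−S=57.7260, hold=56.9598 ⇒ V=57.7260 exercise | (k=5,j=1): S=80.5433, K−S=33.8367, hold=33.0705 ⇒ V=33.8367 exercise | (k=5,j=2): S=114.5061, K−S=0.0000, hold=9.5630 ⇒ V=9.5630 continue | (k=5,j=3): S=162.7900, K−S=0.0000, hold=0.0000 ⇒ V=0.0000 continue | (k=5,j=4): S=231.4337, K−S=0.0000, hold=0.0000 ⇒ V=0.0000 continue | (k=5,j=5): S=329.0226, K−S=0.0000, hold=0.0000 ⇒ V=0.0000 continue  boundary S*=80.5433
step 4: (k=4,j=0): S=67.5507, K−S=46.8293, hold=46.0631 ⇒ V=46.8293 exercise | (k=4,j=1): S=96.0349, K−S=18.3451, hold=22.1524 ⇒ V=22.1524 continue | (k=4,j=2): S=136.5300, K−S=0.0000, hold=4.9850 ⇒ V=4.9850 continue | (k=4,j=3): S=194.1007, K−S=0.0000, hold=0.0000 ⇒ V=0.0000 continue | (k=4,j=4): S=275.9473, K−S=0.0000, hold=0.0000 ⇒ V=0.0000 continue  boundary S*=67.5507
step 3: (k=3,j=0): S=80.5433, K−S=33.8367, hold=34.8676 ⇒ V=34.8676 continue | (k=3,j=1): S=114.5061, K−S=0.0000, hold=13.9007 ⇒ V=13.9007 continue | (k=3,j=2): S=162.7900, K−S=0.0000, hold=2.5986 ⇒ V=2.5986 continue | (k=3,j=3): S=231.4337, K−S=0.0000, hold=0.0000 ⇒ V=0.0000 continue  boundary S*=-
step 2: (k=2,j=0): S=96.0349, K−S=18.3451, hold=24.7372 ⇒ V=24.7372 continue | (k=2,j=1): S=136.5300, K−S=0.0000, hold=8.4727 ⇒ V=8.4727 continue | (k=2,j=2): S=194.1007, K−S=0.0000, hold=1.3546 ⇒ V=1.3546 continue  boundary S*=-
step 1: (k=1,j=0): S=114.5061, K−S=0.0000, hold=16.8944 ⇒ V=16.8944 continue | (k=1,j=1): S=162.7900, K−S=0.0000, hold=5.0561 ⇒ V=5.0561 continue  boundary S*=-
step 0: (k=0,j=0): S=136.5300, K−S=0.0000, hold=11.1933 ⇒ V=11.1933 continue  boundary S*=-

price = 11.1933
boundary = - - - - 67.5507 80.5433
tree:
11.1933
16.8944 5.0561
24.7372 8.4727 1.3546
34.8676 13.9007 2.5986 0.0000
46.8293 22.1524 4.9850 0.0000 0.0000
57.7260 33.8367 9.5630 0.0000 0.0000 0.0000
66.8650 46.8293 18.3451 0.0000 0.0000 0.0000 0.0000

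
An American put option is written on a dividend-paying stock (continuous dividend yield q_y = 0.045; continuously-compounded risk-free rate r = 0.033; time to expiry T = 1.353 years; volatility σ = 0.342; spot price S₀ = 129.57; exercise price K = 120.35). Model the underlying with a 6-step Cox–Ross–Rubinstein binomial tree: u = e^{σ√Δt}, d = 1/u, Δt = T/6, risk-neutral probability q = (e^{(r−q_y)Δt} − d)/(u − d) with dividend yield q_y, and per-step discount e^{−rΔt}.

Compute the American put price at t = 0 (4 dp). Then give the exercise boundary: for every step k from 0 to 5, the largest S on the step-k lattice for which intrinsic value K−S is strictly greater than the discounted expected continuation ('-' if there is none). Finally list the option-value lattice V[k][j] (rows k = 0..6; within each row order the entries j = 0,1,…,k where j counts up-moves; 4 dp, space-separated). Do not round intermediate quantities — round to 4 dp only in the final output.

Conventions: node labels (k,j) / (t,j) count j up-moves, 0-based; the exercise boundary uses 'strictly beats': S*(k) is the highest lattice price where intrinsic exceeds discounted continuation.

Δt=0.22550, u=1.17634, d=0.85010, q=0.45120, disc=e^(-rΔt)=0.99259
k=6 terminal: V=max(K-S,0) → 71.4493 52.6828 26.7143 0.0000 0.0000 0.0000 0.0000
k=5: j=0 S=57.5237 intr=62.8263 cont=62.5149 V=62.8263[EX]; j=1 S=79.5994 intr=40.7506 cont=40.6620 V=40.7506[EX]; j=2 S=110.1470 intr=10.2030 cont=14.5520 V=14.5520[hold]; j=3 S=152.4179 intr=0.0000 cont=0.0000 V=0.0000[hold]; j=4 S=210.9110 intr=0.0000 cont=0.0000 V=0.0000[hold]; j=5 S=291.8518 intr=0.0000 cont=0.0000 V=0.0000[hold]  S*(5)=79.5994
k=4: j=0 S=67.6672 intr=52.6828 cont=52.4737 V=52.6828[EX]; j=1 S=93.6357 intr=26.7143 cont=28.7152 V=28.7152[hold]; j=2 S=129.5700 intr=0.0000 cont=7.9269 V=7.9269[hold]; j=3 S=179.2948 intr=0.0000 cont=0.0000 V=0.0000[hold]; j=4 S=248.1023 intr=0.0000 cont=0.0000 V=0.0000[hold]  S*(4)=67.6672
k=3: j=0 S=79.5994 intr=40.7506 cont=41.5581 V=41.5581[hold]; j=1 S=110.1470 intr=10.2030 cont=19.1921 V=19.1921[hold]; j=2 S=152.4179 intr=0.0000 cont=4.3180 V=4.3180[hold]; j=3 S=210.9110 intr=0.0000 cont=0.0000 V=0.0000[hold]  S*(3)=-
k=2: j=0 S=93.6357 intr=26.7143 cont=31.2332 V=31.2332[hold]; j=1 S=129.5700 intr=0.0000 cont=12.3883 V=12.3883[hold]; j=2 S=179.2948 intr=0.0000 cont=2.3521 V=2.3521[hold]  S*(2)=-
k=1: j=0 S=110.1470 intr=10.2030 cont=22.5618 V=22.5618[hold]; j=1 S=152.4179 intr=0.0000 cont=7.8017 V=7.8017[hold]  S*(1)=-
k=0: j=0 S=129.5700 intr=0.0000 cont=15.7840 V=15.7840[hold]  S*(0)=-

price = 15.7840
boundary = - - - - 67.6672 79.5994
tree:
15.7840
22.5618 7.8017
31.2332 12.3883 2.3521
41.5581 19.1921 4.3180 0.0000
52.6828 28.7152 7.9269 0.0000 0.0000
62.8263 40.7506 14.5520 0.0000 0.0000 0.0000
71.4493 52.6828 26.7143 0.0000 0.0000 0.0000 0.0000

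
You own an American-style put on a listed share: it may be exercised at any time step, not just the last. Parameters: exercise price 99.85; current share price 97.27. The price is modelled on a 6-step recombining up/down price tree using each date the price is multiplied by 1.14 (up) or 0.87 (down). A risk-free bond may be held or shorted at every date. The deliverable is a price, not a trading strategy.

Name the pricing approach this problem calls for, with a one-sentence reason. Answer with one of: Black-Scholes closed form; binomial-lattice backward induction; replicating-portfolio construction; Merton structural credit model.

Key observation: the exercise right at every one of the 6 steps is what matters: each node needs max(99.85 − S, continuation), which only the stepwise tree valuation starting from spot 97.27 delivers.

framework: binomial-lattice backward induction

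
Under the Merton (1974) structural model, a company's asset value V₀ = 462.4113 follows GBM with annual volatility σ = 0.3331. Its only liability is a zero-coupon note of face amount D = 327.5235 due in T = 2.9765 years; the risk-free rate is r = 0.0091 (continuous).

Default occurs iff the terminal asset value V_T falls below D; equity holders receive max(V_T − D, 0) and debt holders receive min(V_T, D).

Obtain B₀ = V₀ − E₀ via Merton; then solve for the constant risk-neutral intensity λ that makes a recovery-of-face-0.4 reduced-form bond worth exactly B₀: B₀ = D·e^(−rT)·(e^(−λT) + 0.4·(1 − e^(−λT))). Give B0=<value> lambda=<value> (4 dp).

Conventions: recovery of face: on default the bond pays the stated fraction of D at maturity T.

Apply the equity-as-call identities (strike 327.5235, horizon 2.9765 years):
d₁ = [ln(V₀/D) + (r + σ²/2)T] / (σ√T)
   = [ln(462.4113/327.5235) + (0.0091 + 0.5·0.3331²)·2.9765] / (0.3331·√2.9765)
   = [0.344895 + 0.192216] / 0.574682 = 0.934623
d₂ = d₁ − σ√T = 0.934623 − 0.574682 = 0.359941
N(d₁) = 0.825009,  N(d₂) = 0.640554,  e^(−rT) = 0.973277
E₀ = V₀·N(d₁) − D·e^(−rT)·N(d₂)
   = 462.4113·0.825009 − 327.5235·0.973277·0.640554 = 177.303041
B₀ = V₀ − E₀ = 462.4113 − 177.303041 = 285.108259
e^(−λT) = (B₀·e^(rT)/D − 0.4)/(1 − 0.4) = (285.1083·1.027456/327.5235 − 0.4)/0.6 = 0.82399646
λ = −ln(0.82399646)/2.9765 = 0.065039

B0=285.1083 lambda=0.0650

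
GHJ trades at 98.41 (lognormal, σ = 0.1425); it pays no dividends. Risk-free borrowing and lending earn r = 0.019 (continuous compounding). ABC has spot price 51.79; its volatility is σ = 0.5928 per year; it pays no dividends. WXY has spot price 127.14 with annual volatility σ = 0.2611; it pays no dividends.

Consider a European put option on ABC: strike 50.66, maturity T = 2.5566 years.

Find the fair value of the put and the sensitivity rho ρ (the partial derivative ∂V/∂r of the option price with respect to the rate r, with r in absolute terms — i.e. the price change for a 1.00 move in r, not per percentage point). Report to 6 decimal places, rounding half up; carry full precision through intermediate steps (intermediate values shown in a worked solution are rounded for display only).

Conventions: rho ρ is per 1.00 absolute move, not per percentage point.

price = 16.511964
ρ = -80.836409

σ√T = 0.5928·√2.5566 = 0.947850
d₁ = (ln(S/K) + (r+σ²/2)T) / (σ√T) = (ln(51.79/50.66) + (0.019+0.5928²/2)·2.5566) / 0.947850 = (0.022060 + 0.497785) / 0.947850 = 0.548447
d₂ = d₁ − σ√T = 0.548447 − 0.947850 = -0.399403
e^{−rT} = 0.952586
N(−d₁) = 0.291692,  N(−d₂) = 0.655202
Put price V = K·e^{−rT}·N(−d₂) − S·N(−d₁) = 31.618716 − 15.106752 = 16.511964
ρ = −K·T·e^{−rT}·N(−d₂) = -80.836409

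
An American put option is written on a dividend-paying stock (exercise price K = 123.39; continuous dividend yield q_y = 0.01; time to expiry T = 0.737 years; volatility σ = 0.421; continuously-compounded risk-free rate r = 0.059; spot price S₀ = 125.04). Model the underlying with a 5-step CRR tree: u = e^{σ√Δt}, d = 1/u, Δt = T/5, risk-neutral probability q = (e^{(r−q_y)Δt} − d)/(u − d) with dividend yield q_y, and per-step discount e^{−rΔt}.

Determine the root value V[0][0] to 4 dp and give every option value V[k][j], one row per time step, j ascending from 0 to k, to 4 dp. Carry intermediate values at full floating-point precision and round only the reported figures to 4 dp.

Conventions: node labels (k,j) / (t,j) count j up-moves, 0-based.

price = 15.8219
tree:
15.8219
23.5947 7.7555
33.8890 12.9594 2.3035
46.3955 21.0627 4.4859 0.0000
57.8867 32.8884 8.7357 0.0000 0.0000
67.6629 46.3955 17.0118 0.0000 0.0000 0.0000

params: Δt=0.14740 u=1.17543 d=0.85075 q=0.48201 e^(-rΔt)=0.99134
t_5 payoffs: 67.6629 46.3955 17.0118 0.0000 0.0000 0.0000
k=4: node(4,0) S=65.5033 payoff=57.8867 vs cont=56.9148 → 57.8867 [stop]  node(4,1) S=90.5016 payoff=32.8884 vs cont=31.9533 → 32.8884 [stop]  node(4,2) S=125.0400 payoff=0.0000 vs cont=8.7357 → 8.7357 [wait]  node(4,3) S=172.7595 payoff=0.0000 vs cont=0.0000 → 0.0000 [wait]  node(4,4) S=238.6903 payoff=0.0000 vs cont=0.0000 → 0.0000 [wait]
k=3: node(3,0) S=76.9945 payoff=46.3955 vs cont=45.4405 → 46.3955 [stop]  node(3,1) S=106.3782 payoff=17.0118 vs cont=21.0627 → 21.0627 [wait]  node(3,2) S=146.9757 payoff=0.0000 vs cont=4.4859 → 4.4859 [wait]  node(3,3) S=203.0665 payoff=0.0000 vs cont=0.0000 → 0.0000 [wait]
k=2: node(2,0) S=90.5016 payoff=32.8884 vs cont=33.8890 → 33.8890 [wait]  node(2,1) S=125.0400 payoff=0.0000 vs cont=12.9594 → 12.9594 [wait]  node(2,2) S=172.7595 payoff=0.0000 vs cont=2.3035 → 2.3035 [wait]
k=1: node(1,0) S=106.3782 payoff=17.0118 vs cont=23.5947 → 23.5947 [wait]  node(1,1) S=146.9757 payoff=0.0000 vs cont=7.7555 → 7.7555 [wait]
k=0: node(0,0) S=125.0400 payoff=0.0000 vs cont=15.8219 → 15.8219 [wait]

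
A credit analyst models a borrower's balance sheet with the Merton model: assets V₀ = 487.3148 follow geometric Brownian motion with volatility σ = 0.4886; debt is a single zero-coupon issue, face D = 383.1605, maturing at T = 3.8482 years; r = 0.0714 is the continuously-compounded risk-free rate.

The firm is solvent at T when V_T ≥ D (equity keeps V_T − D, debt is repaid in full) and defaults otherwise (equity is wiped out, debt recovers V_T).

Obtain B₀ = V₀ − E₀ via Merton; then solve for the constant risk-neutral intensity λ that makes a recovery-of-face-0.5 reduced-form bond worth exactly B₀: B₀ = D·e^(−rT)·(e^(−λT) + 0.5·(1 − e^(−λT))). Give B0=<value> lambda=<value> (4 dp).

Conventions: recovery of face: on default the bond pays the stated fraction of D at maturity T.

Equity is a call on the firm's assets struck at D = 383.1605:
d₁ = [ln(V₀/D) + (r + σ²/2)T] / (σ√T)
   = [ln(487.3148/383.1605) + (0.0714 + 0.5·0.4886²)·3.8482] / (0.4886·√3.8482)
   = [0.240456 + 0.734102] / 0.958478 = 1.016776
d₂ = d₁ − σ√T = 1.016776 − 0.958478 = 0.058298
N(d₁) = 0.845370,  N(d₂) = 0.523244,  e^(−rT) = 0.759753
E₀ = V₀·N(d₁) − D·e^(−rT)·N(d₂)
   = 487.3148·0.845370 − 383.1605·0.759753·0.523244 = 259.641006
B₀ = V₀ − E₀ = 487.3148 − 259.641006 = 227.673794
e^(−λT) = (B₀·e^(rT)/D − 0.5)/(1 − 0.5) = (227.6738·1.316217/383.1605 − 0.5)/0.5 = 0.56419076
λ = −ln(0.56419076)/3.8482 = 0.148735

B0=227.6738 lambda=0.1487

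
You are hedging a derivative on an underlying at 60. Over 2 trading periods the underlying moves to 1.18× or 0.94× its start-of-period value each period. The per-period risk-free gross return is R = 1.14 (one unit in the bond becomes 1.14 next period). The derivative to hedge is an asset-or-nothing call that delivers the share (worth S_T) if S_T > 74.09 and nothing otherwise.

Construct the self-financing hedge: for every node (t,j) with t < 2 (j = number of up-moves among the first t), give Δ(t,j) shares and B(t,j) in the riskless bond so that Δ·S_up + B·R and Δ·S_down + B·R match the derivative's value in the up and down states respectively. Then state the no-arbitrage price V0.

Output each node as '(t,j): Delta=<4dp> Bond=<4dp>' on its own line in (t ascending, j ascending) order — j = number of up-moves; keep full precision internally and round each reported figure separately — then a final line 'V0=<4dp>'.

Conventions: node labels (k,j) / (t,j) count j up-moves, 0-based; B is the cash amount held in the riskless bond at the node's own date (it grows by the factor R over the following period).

(0,0): Delta=4.2410 Bond=-209.8171
(1,0): Delta=0.0000 Bond=0.0000
(1,1): Delta=4.9167 Bond=-287.0298
V0=44.6419

No-arbitrage ⇒ martingale measure with p* = (R−d)/(u−d) = 0.8333.
Terminal payoffs: V(2,0)=0.0000, V(2,1)=0.0000, V(2,2)=83.5440
Node (1,0) S=56.4000: V=(p*·0.0000+(1−p*)·0.0000)/1.14=0.0000; Δ=(0.0000−0.0000)/(66.5520−53.0160)=0.0000; B=V−Δ·S=0.0000
Node (1,1) S=70.8000: V=(p*·83.5440+(1−p*)·0.0000)/1.14=61.0702; Δ=(83.5440−0.0000)/(83.5440−66.5520)=4.9167; B=V−Δ·S=-287.0298
Node (0,0) S=60.0000: V=(p*·61.0702+(1−p*)·0.0000)/1.14=44.6419; Δ=(61.0702−0.0000)/(70.8000−56.4000)=4.2410; B=V−Δ·S=-209.8171
Sanity check at the root: Δ(0,0)·S0 + B(0,0) reproduces V0 = 44.6419.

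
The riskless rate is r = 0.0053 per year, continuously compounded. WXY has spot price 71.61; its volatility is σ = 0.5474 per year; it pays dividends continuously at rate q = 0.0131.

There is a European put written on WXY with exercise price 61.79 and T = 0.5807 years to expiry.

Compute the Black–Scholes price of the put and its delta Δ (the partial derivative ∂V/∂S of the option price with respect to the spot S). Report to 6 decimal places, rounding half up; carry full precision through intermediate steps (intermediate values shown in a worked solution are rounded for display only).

σ√T = 0.5474·√0.5807 = 0.417139
d₁ = (ln(S/K) + (r−q+σ²/2)T) / (σ√T) = (ln(71.61/61.79) + (0.0053−0.0131+0.5474²/2)·0.5807) / 0.417139 = (0.147493 + 0.082473) / 0.417139 = 0.551294
d₂ = d₁ − σ√T = 0.551294 − 0.417139 = 0.134155
e^{−rT} = 0.996927
e^{−qT} = 0.992422
N(−d₁) = 0.290716,  N(−d₂) = 0.446640
Put price V = K·e^{−rT}·N(−d₂) − S·e^{−qT}·N(−d₁) = 27.513077 − 20.660412 = 6.852664
Δ = −e^{−qT}·N(−d₁) = -0.288513

price = 6.852664
Δ = -0.288513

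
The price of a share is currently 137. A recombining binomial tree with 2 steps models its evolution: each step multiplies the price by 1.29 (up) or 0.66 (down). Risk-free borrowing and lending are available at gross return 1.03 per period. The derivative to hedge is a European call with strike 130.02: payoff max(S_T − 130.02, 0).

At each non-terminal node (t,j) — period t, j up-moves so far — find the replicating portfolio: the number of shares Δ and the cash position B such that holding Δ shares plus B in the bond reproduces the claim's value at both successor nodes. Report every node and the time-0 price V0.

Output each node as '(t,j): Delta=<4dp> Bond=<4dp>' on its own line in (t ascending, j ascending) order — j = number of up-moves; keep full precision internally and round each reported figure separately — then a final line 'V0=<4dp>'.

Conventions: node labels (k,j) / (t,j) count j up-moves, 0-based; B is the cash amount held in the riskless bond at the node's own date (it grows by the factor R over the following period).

(0,0): Delta=0.6472 Bond=-56.8128
(1,0): Delta=0.0000 Bond=0.0000
(1,1): Delta=0.8798 Bond=-99.6374
V0=31.8496

Arbitrage-free pricing uses the up-move probability p* = (R−d)/(u−d) = 0.5873, discounting each step at R = 1.03.
Expiry values: V(2,0)=0.0000, V(2,1)=0.0000, V(2,2)=97.9617
(1,0): S=90.4200. Δ = (V_up−V_dn)/(S_up−S_dn) = (0.0000−0.0000)/(116.6418−59.6772) = 0.0000. V = [p*·0.0000 + (1−p*)·0.0000]/1.03 = 0.0000. B = V − Δ·S = 0.0000.
(1,1): S=176.7300. Δ = (V_up−V_dn)/(S_up−S_dn) = (97.9617−0.0000)/(227.9817−116.6418) = 0.8798. V = [p*·97.9617 + (1−p*)·0.0000]/1.03 = 55.8573. B = V − Δ·S = -99.6374.
(0,0): S=137.0000. Δ = (V_up−V_dn)/(S_up−S_dn) = (55.8573−0.0000)/(176.7300−90.4200) = 0.6472. V = [p*·55.8573 + (1−p*)·0.0000]/1.03 = 31.8496. B = V − Δ·S = -56.8128.
As a check, the time-0 holding Δ(0,0)·S0 + B(0,0) comes to 31.8496 — exactly V0.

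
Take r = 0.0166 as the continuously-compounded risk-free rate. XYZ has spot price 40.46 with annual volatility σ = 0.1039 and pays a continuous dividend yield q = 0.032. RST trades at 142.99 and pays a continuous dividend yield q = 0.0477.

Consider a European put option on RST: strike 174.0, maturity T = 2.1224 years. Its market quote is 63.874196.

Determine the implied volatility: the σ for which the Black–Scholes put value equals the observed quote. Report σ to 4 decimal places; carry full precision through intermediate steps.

At σ = 0.4957 the Black–Scholes value reproduces the quote:
σ√T = 0.4957·√2.1224 = 0.722159
d₁ = (ln(S/K) + (r−q+σ²/2)T) / (σ√T) = (ln(142.99/174.0) + (0.0166−0.0477+0.4957²/2)·2.1224) / 0.722159 = (-0.196281 + 0.194750) / 0.722159 = -0.002120
d₂ = d₁ − σ√T = -0.002120 − 0.722159 = -0.724278
e^{−rT} = 0.965382
e^{−qT} = 0.903717
N(−d₁) = 0.500846,  N(−d₂) = 0.765553
V = K·e^{−rT}·N(−d₂) − S·e^{−qT}·N(−d₁) = 128.594754 − 64.720559 = 63.874196 (the quoted price), and the Black–Scholes price is strictly increasing in σ, so σ is unique

sigma = 0.4957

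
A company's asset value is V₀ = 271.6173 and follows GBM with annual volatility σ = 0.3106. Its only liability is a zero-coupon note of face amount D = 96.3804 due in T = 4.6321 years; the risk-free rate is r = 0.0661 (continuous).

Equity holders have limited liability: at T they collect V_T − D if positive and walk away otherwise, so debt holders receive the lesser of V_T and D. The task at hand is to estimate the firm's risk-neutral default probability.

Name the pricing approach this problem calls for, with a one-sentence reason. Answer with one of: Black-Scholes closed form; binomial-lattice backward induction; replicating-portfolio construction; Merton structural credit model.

Key observation: assets follow a GBM and default happens iff V_T < 96.3804; valuing claims on that split (equity as a call, risky debt as the residual) is the structural model's definition.

framework: Merton structural credit model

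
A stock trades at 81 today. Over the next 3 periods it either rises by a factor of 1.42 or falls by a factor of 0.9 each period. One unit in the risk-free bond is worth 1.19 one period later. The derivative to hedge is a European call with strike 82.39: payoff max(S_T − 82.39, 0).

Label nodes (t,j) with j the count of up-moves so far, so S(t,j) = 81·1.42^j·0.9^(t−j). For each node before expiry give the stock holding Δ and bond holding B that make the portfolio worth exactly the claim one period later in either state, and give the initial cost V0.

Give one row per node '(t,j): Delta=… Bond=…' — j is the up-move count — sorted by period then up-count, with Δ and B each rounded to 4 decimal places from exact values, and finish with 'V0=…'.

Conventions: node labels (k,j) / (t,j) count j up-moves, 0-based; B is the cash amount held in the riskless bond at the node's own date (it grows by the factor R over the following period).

(0,0): Delta=0.9234 Bond=-41.4919
(1,0): Delta=0.7711 Bond=-38.2726
(1,1): Delta=1.0000 Bond=-58.1809
(2,0): Delta=0.3159 Bond=-15.6732
(2,1): Delta=1.0000 Bond=-69.2353
(2,2): Delta=1.0000 Bond=-69.2353
V0=33.3070

No-arbitrage ⇒ martingale measure with p* = (R−d)/(u−d) = 0.5577.
Payoffs at expiry: V(3,0)=0.0000, V(3,1)=10.7762, V(3,2)=64.6056, V(3,3)=149.5363
(2,0): S=65.6100. Δ = (V_up−V_dn)/(S_up−S_dn) = (10.7762−0.0000)/(93.1662−59.0490) = 0.3159. V = [p*·10.7762 + (1−p*)·0.0000]/1.19 = 5.0503. B = V − Δ·S = -15.6732.
(2,1): S=103.5180. Δ = (V_up−V_dn)/(S_up−S_dn) = (64.6056−10.7762)/(146.9956−93.1662) = 1.0000. V = [p*·64.6056 + (1−p*)·10.7762]/1.19 = 34.2827. B = V − Δ·S = -69.2353.
(2,2): S=163.3284. Δ = (V_up−V_dn)/(S_up−S_dn) = (149.5363−64.6056)/(231.9263−146.9956) = 1.0000. V = [p*·149.5363 + (1−p*)·64.6056]/1.19 = 94.0931. B = V − Δ·S = -69.2353.
(1,0): S=72.9000. Δ = (V_up−V_dn)/(S_up−S_dn) = (34.2827−5.0503)/(103.5180−65.6100) = 0.7711. V = [p*·34.2827 + (1−p*)·5.0503]/1.19 = 17.9437. B = V − Δ·S = -38.2726.
(1,1): S=115.0200. Δ = (V_up−V_dn)/(S_up−S_dn) = (94.0931−34.2827)/(163.3284−103.5180) = 1.0000. V = [p*·94.0931 + (1−p*)·34.2827]/1.19 = 56.8391. B = V − Δ·S = -58.1809.
(0,0): S=81.0000. Δ = (V_up−V_dn)/(S_up−S_dn) = (56.8391−17.9437)/(115.0200−72.9000) = 0.9234. V = [p*·56.8391 + (1−p*)·17.9437]/1.19 = 33.3070. B = V − Δ·S = -41.4919.
Verification: the root portfolio costs Δ(0,0)·S0 + B(0,0) = 33.3070, matching V0.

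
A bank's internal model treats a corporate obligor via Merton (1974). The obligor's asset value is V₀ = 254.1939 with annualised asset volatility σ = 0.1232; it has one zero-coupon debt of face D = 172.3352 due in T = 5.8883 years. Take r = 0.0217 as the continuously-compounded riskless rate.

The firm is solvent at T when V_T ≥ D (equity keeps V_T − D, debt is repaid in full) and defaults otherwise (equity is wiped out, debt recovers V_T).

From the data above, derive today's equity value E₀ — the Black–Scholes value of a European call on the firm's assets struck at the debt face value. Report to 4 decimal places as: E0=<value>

Work the structural quantities from V₀ = 254.1939 against face 172.3352:
d₁ = [ln(V₀/D) + (r + σ²/2)T] / (σ√T)
   = [ln(254.1939/172.3352) + (0.0217 + 0.5·0.1232²)·5.8883] / (0.1232·√5.8883)
   = [0.388656 + 0.172463] / 0.298955 = 1.876936
d₂ = d₁ − σ√T = 1.876936 − 0.298955 = 1.577981
N(d₁) = 0.969737,  N(d₂) = 0.942715,  e^(−rT) = 0.880050
E₀ = V₀·N(d₁) − D·e^(−rT)·N(d₂)
   = 254.1939·0.969737 − 172.3352·0.880050·0.942715 = 103.525509

E0=103.5255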